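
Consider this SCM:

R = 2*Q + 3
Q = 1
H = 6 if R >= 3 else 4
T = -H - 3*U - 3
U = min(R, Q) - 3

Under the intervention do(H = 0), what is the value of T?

Intervening sets H = 0 and removes its equation (H = 6 if R >= 3 else 4).
R = 2*Q + 3  [with Q=1]  = 5
U = min(R, Q) - 3  [with R=5, Q=1]  = -2
T = -H - 3*U - 3  [with H=0, U=-2]  = 3

3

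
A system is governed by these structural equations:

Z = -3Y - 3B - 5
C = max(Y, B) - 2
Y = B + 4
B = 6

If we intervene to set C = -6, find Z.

-53

The intervention breaks the incoming arrows to C: C = max(Y, B) - 2 no longer applies, and C = -6.
Z is not downstream of the intervention, so its value is determined by the original equations.
Y = B + 4  [with B=6]  = 10
Z = -3Y - 3B - 5  [with Y=10, B=6]  = -53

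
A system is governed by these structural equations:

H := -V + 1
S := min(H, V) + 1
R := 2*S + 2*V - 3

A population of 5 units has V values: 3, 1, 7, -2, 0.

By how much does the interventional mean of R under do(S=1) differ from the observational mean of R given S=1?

2.6

do(S=1) breaks S's dependence on V. With S=1 fixed, R across the units is 5, 1, 13, -5, -1, mean 2.6.
Conditioning on S=1 selects the 2 unit(s) with V ∈ {1, 0}. Their R values: 1, -1. Mean = 0.
Difference = 2.6 − 0 = 2.6.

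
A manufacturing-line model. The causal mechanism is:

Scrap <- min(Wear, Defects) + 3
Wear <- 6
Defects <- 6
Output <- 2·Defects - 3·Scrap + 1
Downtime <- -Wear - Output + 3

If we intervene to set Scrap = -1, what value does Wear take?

6

Under do(Scrap=-1), the mechanism Scrap <- min(Wear, Defects) + 3 is discarded; Scrap is fixed at -1.
Wear is not downstream of the intervention, so its value is determined by the original equations.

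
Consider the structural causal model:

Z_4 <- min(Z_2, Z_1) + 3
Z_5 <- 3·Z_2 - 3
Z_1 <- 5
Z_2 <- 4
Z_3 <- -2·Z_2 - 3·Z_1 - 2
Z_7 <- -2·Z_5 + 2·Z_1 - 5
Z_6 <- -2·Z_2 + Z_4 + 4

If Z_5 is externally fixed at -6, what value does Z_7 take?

17

Under do(Z_5=-6), the mechanism Z_5 <- 3·Z_2 - 3 is discarded; Z_5 is fixed at -6.
Z_7 = -2·Z_5 + 2·Z_1 - 5  [with Z_5=-6, Z_1=5]  = 17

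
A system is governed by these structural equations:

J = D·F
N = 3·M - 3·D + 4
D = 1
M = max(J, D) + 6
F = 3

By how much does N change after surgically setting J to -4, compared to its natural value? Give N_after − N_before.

-6

do(J=-4) replaces the equation J = D·F with the constant J = -4.
M = max(J, D) + 6  [with J=-4, D=1]  = 7
N = 3·M - 3·D + 4  [with M=7, D=1]  = 22
Without intervention: J = D·F  [with D=1, F=3]  = 3; M = max(J, D) + 6  [with J=3, D=1]  = 9; N = 3·M - 3·D + 4  [with M=9, D=1]  = 28.
Change = 22 − 28 = -6.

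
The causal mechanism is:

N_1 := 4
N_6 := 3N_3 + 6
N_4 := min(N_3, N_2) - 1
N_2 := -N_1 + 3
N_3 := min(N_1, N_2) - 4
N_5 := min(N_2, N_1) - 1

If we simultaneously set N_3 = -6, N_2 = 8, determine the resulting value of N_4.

The joint intervention fixes N_3 = -6, N_2 = 8, removing each variable's own equation.
N_4 = min(N_3, N_2) - 1  [with N_3=-6, N_2=8]  = -7

-7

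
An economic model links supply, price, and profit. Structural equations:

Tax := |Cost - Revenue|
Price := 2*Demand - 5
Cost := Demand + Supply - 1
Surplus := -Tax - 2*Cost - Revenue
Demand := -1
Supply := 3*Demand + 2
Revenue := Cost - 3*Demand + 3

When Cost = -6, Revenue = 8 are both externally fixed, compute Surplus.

Under do(Cost = -6, Revenue = 8), each intervened variable's structural equation is replaced by its fixed value.
Tax = |Cost - Revenue|  [with Cost=-6, Revenue=8]  = 14
Surplus = -Tax - 2*Cost - Revenue  [with Tax=14, Cost=-6, Revenue=8]  = -10

-10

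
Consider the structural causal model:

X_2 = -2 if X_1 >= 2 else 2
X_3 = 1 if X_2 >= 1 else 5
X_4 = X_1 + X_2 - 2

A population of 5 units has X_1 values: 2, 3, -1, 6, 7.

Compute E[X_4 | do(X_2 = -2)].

The intervention sets X_2=-2 in all 5 units regardless of X_1. Recomputing X_4 per unit gives -2, -1, -5, 2, 3; average -0.6.

-0.6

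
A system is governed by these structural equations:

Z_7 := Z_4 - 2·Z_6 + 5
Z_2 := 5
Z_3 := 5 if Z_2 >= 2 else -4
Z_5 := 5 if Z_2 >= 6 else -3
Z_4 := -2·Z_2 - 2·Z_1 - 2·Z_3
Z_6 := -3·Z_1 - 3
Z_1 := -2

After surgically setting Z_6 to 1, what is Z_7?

Intervening sets Z_6 = 1 and removes its equation (Z_6 := -3·Z_1 - 3).
Z_3 = 5 if Z_2 >= 2 else -4  [with Z_2=5]  = 5
Z_4 = -2·Z_2 - 2·Z_1 - 2·Z_3  [with Z_2=5, Z_1=-2, Z_3=5]  = -16
Z_7 = Z_4 - 2·Z_6 + 5  [with Z_4=-16, Z_6=1]  = -13

-13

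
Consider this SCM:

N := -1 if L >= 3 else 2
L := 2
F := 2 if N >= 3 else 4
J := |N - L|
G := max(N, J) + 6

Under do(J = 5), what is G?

The intervention breaks the incoming arrows to J: J := |N - L| no longer applies, and J = 5.
N = -1 if L >= 3 else 2  [with L=2]  = 2
G = max(N, J) + 6  [with N=2, J=5]  = 11

11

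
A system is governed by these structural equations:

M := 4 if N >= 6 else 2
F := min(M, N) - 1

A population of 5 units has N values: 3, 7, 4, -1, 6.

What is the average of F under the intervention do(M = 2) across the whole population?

The intervention sets M=2 in all 5 units regardless of N. Recomputing F per unit gives 1, 1, 1, -2, 1; average 0.4.

0.4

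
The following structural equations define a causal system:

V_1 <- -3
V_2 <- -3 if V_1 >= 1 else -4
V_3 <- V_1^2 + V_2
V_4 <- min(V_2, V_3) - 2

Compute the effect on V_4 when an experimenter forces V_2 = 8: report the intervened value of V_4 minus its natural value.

Under do(V_2=8), the mechanism V_2 <- -3 if V_1 >= 1 else -4 is discarded; V_2 is fixed at 8.
V_3 = V_1^2 + V_2  [with V_1=-3, V_2=8]  = 17
V_4 = min(V_2, V_3) - 2  [with V_2=8, V_3=17]  = 6
Without intervention: V_2 = -3 if V_1 >= 1 else -4  [with V_1=-3]  = -4; V_3 = V_1^2 + V_2  [with V_1=-3, V_2=-4]  = 5; V_4 = min(V_2, V_3) - 2  [with V_2=-4, V_3=5]  = -6.
Change = 6 − (-6) = 12.

12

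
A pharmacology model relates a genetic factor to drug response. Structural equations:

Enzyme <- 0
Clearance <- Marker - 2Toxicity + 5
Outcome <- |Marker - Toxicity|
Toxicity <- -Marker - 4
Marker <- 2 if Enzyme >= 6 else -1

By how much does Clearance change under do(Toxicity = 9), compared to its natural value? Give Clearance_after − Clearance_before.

The intervention breaks the incoming arrows to Toxicity: Toxicity <- -Marker - 4 no longer applies, and Toxicity = 9.
Marker = 2 if Enzyme >= 6 else -1  [with Enzyme=0]  = -1
Clearance = Marker - 2Toxicity + 5  [with Marker=-1, Toxicity=9]  = -14
Without intervention: Marker = 2 if Enzyme >= 6 else -1  [with Enzyme=0]  = -1; Toxicity = -Marker - 4  [with Marker=-1]  = -3; Clearance = Marker - 2Toxicity + 5  [with Marker=-1, Toxicity=-3]  = 10.
Change = -14 − 10 = -24.

-24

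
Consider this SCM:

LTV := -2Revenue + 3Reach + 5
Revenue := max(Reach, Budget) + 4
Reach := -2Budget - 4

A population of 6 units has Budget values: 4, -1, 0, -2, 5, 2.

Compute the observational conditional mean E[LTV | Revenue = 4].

Conditioning on Revenue=4 selects the 2 unit(s) with Budget ∈ {0, -2}. Their LTV values: -15, -3. Mean = -9.

-9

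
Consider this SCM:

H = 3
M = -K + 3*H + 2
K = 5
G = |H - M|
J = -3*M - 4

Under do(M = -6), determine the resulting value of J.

do(M=-6) replaces the equation M = -K + 3*H + 2 with the constant M = -6.
J = -3*M - 4  [with M=-6]  = 14

14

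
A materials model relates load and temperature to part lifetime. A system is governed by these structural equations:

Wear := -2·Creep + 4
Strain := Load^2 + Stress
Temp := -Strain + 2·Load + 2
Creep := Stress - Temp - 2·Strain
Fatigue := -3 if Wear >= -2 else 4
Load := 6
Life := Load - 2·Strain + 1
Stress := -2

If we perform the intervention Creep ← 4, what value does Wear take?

The intervention breaks the incoming arrows to Creep: Creep := Stress - Temp - 2·Strain no longer applies, and Creep = 4.
Wear = -2·Creep + 4  [with Creep=4]  = -4

-4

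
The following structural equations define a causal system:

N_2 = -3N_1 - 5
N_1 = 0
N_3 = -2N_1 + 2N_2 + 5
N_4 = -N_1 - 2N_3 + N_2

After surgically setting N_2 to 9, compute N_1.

Under do(N_2=9), the mechanism N_2 = -3N_1 - 5 is discarded; N_2 is fixed at 9.
N_1 is not downstream of the intervention, so its value is determined by the original equations.

0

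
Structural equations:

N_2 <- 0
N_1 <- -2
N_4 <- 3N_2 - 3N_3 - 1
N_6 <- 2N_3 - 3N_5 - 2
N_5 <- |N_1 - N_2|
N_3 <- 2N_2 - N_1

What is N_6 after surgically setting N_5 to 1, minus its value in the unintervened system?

3

The intervention breaks the incoming arrows to N_5: N_5 <- |N_1 - N_2| no longer applies, and N_5 = 1.
N_3 = 2N_2 - N_1  [with N_2=0, N_1=-2]  = 2
N_6 = 2N_3 - 3N_5 - 2  [with N_3=2, N_5=1]  = -1
Without intervention: N_3 = 2N_2 - N_1  [with N_2=0, N_1=-2]  = 2; N_5 = |N_1 - N_2|  [with N_1=-2, N_2=0]  = 2; N_6 = 2N_3 - 3N_5 - 2  [with N_3=2, N_5=2]  = -4.
Change = -1 − (-4) = 3.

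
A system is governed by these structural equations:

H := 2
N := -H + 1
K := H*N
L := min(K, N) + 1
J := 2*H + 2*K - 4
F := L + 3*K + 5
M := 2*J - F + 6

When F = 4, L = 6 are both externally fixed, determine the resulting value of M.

-6

Under do(F = 4, L = 6), each intervened variable's structural equation is replaced by its fixed value.
N = -H + 1  [with H=2]  = -1
K = H*N  [with H=2, N=-1]  = -2
J = 2*H + 2*K - 4  [with H=2, K=-2]  = -4
M = 2*J - F + 6  [with J=-4, F=4]  = -6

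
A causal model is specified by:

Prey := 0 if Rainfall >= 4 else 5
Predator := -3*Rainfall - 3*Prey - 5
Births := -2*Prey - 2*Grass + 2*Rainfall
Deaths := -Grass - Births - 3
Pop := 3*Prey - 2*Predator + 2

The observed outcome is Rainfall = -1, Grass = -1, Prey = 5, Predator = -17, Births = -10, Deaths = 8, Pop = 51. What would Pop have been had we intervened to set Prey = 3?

33

The intervention breaks the incoming arrows to Prey: Prey := 0 if Rainfall >= 4 else 5 no longer applies, and Prey = 3.
Predator = -3*Rainfall - 3*Prey - 5  [with Rainfall=-1, Prey=3]  = -11
Pop = 3*Prey - 2*Predator + 2  [with Prey=3, Predator=-11]  = 33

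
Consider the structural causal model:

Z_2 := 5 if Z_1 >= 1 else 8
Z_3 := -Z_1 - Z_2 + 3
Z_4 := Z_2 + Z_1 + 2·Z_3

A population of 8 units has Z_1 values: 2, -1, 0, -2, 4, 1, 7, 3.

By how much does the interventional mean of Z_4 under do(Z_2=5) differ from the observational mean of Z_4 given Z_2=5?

do(Z_2=5) breaks Z_2's dependence on Z_1. With Z_2=5 fixed, Z_4 across the units is -1, 2, 1, 3, -3, 0, -6, -2, mean -0.75.
Conditioning on Z_2=5 selects the 5 unit(s) with Z_1 ∈ {2, 4, 1, 7, 3}. Their Z_4 values: -1, -3, 0, -6, -2. Mean = -2.4.
Difference = -0.75 − (-2.4) = 1.65.

1.65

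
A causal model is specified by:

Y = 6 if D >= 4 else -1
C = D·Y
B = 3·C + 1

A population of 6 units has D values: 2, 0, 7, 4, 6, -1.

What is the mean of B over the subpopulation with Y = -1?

0

Conditioning on Y=-1 selects the 3 unit(s) with D ∈ {2, 0, -1}. Their B values: -5, 1, 4. Mean = 0.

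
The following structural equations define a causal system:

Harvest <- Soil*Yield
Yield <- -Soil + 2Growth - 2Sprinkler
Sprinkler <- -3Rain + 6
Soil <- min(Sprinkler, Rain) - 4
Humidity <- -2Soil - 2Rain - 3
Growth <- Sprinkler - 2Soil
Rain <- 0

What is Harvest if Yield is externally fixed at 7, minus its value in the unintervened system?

52

Intervening sets Yield = 7 and removes its equation (Yield <- -Soil + 2Growth - 2Sprinkler).
Sprinkler = -3Rain + 6  [with Rain=0]  = 6
Soil = min(Sprinkler, Rain) - 4  [with Sprinkler=6, Rain=0]  = -4
Harvest = Soil*Yield  [with Soil=-4, Yield=7]  = -28
Without intervention: Sprinkler = -3Rain + 6  [with Rain=0]  = 6; Soil = min(Sprinkler, Rain) - 4  [with Sprinkler=6, Rain=0]  = -4; Growth = Sprinkler - 2Soil  [with Sprinkler=6, Soil=-4]  = 14; Yield = -Soil + 2Growth - 2Sprinkler  [with Soil=-4, Growth=14, Sprinkler=6]  = 20; Harvest = Soil*Yield  [with Soil=-4, Yield=20]  = -80.
Change = -28 − (-80) = 52.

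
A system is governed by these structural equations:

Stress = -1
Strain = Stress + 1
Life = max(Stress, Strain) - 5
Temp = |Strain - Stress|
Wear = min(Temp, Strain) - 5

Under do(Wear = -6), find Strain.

The intervention breaks the incoming arrows to Wear: Wear = min(Temp, Strain) - 5 no longer applies, and Wear = -6.
Since Strain is not a descendant of the intervened variable, it is unaffected.
Strain = Stress + 1  [with Stress=-1]  = 0

0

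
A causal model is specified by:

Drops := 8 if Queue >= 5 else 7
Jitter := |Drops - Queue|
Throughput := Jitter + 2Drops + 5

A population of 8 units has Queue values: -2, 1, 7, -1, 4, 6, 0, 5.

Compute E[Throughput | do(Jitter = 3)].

do(Jitter=3) breaks Jitter's dependence on Queue. With Jitter=3 fixed, Throughput across the units is 22, 22, 24, 22, 22, 24, 22, 24, mean 22.75.

22.75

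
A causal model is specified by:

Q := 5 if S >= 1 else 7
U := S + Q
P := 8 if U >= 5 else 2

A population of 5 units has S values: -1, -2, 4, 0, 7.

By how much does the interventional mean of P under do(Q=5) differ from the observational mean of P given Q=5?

-2.4

The intervention sets Q=5 in all 5 units regardless of S. Recomputing P per unit gives 2, 2, 8, 8, 8; average 5.6.
E[P|Q=5] averages over only the 2 units with Q=5 (S = 4, 7): P = 8, 8, mean 8.
Difference = 5.6 − 8 = -2.4.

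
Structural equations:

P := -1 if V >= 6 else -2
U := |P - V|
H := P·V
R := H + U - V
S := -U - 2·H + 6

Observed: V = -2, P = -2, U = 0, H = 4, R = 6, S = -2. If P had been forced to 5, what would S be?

Under do(P=5), the mechanism P := -1 if V >= 6 else -2 is discarded; P is fixed at 5.
U = |P - V|  [with P=5, V=-2]  = 7
H = P·V  [with P=5, V=-2]  = -10
S = -U - 2·H + 6  [with U=7, H=-10]  = 19

19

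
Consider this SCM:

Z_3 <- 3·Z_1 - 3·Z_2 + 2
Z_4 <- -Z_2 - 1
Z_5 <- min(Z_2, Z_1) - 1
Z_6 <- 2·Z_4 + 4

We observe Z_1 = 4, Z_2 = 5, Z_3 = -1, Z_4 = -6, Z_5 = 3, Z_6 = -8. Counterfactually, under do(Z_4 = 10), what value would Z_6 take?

Under do(Z_4=10), the mechanism Z_4 <- -Z_2 - 1 is discarded; Z_4 is fixed at 10.
Z_6 = 2·Z_4 + 4  [with Z_4=10]  = 24

24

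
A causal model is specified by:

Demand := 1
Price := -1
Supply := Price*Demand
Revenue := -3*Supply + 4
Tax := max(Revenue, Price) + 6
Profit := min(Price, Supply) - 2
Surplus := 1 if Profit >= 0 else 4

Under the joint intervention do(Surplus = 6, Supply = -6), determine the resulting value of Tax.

28

Under do(Surplus = 6, Supply = -6), each intervened variable's structural equation is replaced by its fixed value.
Revenue = -3*Supply + 4  [with Supply=-6]  = 22
Tax = max(Revenue, Price) + 6  [with Revenue=22, Price=-1]  = 28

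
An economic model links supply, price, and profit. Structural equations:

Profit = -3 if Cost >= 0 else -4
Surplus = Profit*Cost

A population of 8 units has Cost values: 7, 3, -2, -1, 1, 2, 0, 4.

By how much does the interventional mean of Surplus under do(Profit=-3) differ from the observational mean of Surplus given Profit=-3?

3.25

Every unit gets Profit=-3 under the intervention. Surplus values become -21, -9, 6, 3, -3, -6, 0, -12; E[Surplus|do(Profit=-3)] = -5.25.
E[Surplus|Profit=-3] averages over only the 6 units with Profit=-3 (Cost = 7, 3, 1, 2, 0, 4): Surplus = -21, -9, -3, -6, 0, -12, mean -8.5.
Difference = -5.25 − (-8.5) = 3.25.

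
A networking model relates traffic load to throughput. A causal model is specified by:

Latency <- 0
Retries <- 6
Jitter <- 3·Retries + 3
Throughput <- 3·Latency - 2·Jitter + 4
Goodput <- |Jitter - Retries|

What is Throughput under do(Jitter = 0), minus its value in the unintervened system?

The intervention breaks the incoming arrows to Jitter: Jitter <- 3·Retries + 3 no longer applies, and Jitter = 0.
Throughput = 3·Latency - 2·Jitter + 4  [with Latency=0, Jitter=0]  = 4
Without intervention: Jitter = 3·Retries + 3  [with Retries=6]  = 21; Throughput = 3·Latency - 2·Jitter + 4  [with Latency=0, Jitter=21]  = -38.
Change = 4 − (-38) = 42.

42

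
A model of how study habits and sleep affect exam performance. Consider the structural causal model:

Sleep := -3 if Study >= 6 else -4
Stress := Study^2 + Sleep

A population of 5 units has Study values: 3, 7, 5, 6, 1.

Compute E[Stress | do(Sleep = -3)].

do(Sleep=-3) breaks Sleep's dependence on Study. With Sleep=-3 fixed, Stress across the units is 6, 46, 22, 33, -2, mean 21.

21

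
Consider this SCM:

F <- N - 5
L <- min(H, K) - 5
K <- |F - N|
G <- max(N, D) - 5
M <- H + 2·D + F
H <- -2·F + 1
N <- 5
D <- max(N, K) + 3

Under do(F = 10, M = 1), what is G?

3

Under do(F = 10, M = 1), each intervened variable's structural equation is replaced by its fixed value.
K = |F - N|  [with F=10, N=5]  = 5
D = max(N, K) + 3  [with N=5, K=5]  = 8
G = max(N, D) - 5  [with N=5, D=8]  = 3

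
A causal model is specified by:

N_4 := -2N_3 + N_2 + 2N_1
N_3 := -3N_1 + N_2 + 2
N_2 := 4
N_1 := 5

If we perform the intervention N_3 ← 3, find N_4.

8

The intervention breaks the incoming arrows to N_3: N_3 := -3N_1 + N_2 + 2 no longer applies, and N_3 = 3.
N_4 = -2N_3 + N_2 + 2N_1  [with N_3=3, N_2=4, N_1=5]  = 8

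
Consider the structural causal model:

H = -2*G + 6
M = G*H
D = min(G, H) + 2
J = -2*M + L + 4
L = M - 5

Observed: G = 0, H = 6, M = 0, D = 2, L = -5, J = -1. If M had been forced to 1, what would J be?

-2

The intervention breaks the incoming arrows to M: M = G*H no longer applies, and M = 1.
L = M - 5  [with M=1]  = -4
J = -2*M + L + 4  [with M=1, L=-4]  = -2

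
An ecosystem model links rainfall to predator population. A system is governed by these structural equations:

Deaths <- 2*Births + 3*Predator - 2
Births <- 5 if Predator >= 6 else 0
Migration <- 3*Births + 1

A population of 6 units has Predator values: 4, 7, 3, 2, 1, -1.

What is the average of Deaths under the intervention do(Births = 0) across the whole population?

The intervention sets Births=0 in all 6 units regardless of Predator. Recomputing Deaths per unit gives 10, 19, 7, 4, 1, -5; average 6.

6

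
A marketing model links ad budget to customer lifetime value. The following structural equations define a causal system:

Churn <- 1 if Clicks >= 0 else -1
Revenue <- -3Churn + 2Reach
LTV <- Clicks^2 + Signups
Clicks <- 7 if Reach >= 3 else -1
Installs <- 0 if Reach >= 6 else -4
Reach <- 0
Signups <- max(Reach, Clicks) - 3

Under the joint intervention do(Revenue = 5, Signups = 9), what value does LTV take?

10

Under do(Revenue = 5, Signups = 9), each intervened variable's structural equation is replaced by its fixed value.
Clicks = 7 if Reach >= 3 else -1  [with Reach=0]  = -1
LTV = Clicks^2 + Signups  [with Clicks=-1, Signups=9]  = 10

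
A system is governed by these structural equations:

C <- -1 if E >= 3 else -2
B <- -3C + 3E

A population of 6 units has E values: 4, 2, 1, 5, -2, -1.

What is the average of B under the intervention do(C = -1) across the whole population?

7.5

Under do(C=-1), C's equation is replaced by C=-1 for every unit. Per-unit B: 15, 9, 6, 18, -3, 0. Mean = 7.5.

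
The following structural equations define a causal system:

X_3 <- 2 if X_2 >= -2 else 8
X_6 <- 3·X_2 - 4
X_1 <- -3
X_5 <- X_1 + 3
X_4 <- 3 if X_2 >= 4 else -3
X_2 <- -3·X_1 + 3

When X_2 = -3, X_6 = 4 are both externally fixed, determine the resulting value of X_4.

-3

The joint intervention fixes X_2 = -3, X_6 = 4, removing each variable's own equation.
X_4 = 3 if X_2 >= 4 else -3  [with X_2=-3]  = -3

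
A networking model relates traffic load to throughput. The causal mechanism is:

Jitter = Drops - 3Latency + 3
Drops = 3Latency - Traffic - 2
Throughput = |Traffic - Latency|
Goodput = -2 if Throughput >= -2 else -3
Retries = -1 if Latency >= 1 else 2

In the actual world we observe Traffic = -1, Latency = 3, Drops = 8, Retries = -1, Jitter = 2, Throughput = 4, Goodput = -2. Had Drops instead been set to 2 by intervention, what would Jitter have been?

do(Drops=2) replaces the equation Drops = 3Latency - Traffic - 2 with the constant Drops = 2.
Jitter = Drops - 3Latency + 3  [with Drops=2, Latency=3]  = -4

-4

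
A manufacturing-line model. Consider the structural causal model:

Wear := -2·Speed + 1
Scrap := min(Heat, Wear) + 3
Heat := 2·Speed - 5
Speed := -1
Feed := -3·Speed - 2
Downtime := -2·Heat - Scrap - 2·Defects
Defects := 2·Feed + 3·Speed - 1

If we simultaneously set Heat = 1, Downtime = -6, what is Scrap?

Under do(Heat = 1, Downtime = -6), each intervened variable's structural equation is replaced by its fixed value.
Wear = -2·Speed + 1  [with Speed=-1]  = 3
Scrap = min(Heat, Wear) + 3  [with Heat=1, Wear=3]  = 4

4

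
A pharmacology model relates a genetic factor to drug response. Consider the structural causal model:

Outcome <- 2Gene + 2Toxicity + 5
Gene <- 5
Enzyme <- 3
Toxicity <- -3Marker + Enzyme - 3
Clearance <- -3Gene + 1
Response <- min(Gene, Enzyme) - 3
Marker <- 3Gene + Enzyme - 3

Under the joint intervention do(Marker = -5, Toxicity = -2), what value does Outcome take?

11

Under do(Marker = -5, Toxicity = -2), each intervened variable's structural equation is replaced by its fixed value.
Outcome = 2Gene + 2Toxicity + 5  [with Gene=5, Toxicity=-2]  = 11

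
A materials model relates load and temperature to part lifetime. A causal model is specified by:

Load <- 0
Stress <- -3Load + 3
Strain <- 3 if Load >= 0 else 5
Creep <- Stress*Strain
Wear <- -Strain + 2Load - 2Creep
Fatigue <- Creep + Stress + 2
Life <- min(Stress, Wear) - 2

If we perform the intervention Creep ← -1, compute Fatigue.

4

Under do(Creep=-1), the mechanism Creep <- Stress*Strain is discarded; Creep is fixed at -1.
Stress = -3Load + 3  [with Load=0]  = 3
Fatigue = Creep + Stress + 2  [with Creep=-1, Stress=3]  = 4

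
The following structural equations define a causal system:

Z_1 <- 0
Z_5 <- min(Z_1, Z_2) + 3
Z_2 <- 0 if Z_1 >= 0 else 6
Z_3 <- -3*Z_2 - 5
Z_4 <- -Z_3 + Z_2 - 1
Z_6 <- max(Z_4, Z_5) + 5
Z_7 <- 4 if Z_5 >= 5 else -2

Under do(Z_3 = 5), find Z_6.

The intervention breaks the incoming arrows to Z_3: Z_3 <- -3*Z_2 - 5 no longer applies, and Z_3 = 5.
Z_2 = 0 if Z_1 >= 0 else 6  [with Z_1=0]  = 0
Z_4 = -Z_3 + Z_2 - 1  [with Z_3=5, Z_2=0]  = -6
Z_5 = min(Z_1, Z_2) + 3  [with Z_1=0, Z_2=0]  = 3
Z_6 = max(Z_4, Z_5) + 5  [with Z_4=-6, Z_5=3]  = 8

8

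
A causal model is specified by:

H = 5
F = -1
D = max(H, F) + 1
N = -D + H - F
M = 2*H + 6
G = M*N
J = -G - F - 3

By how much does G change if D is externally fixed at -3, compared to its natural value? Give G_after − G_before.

The intervention breaks the incoming arrows to D: D = max(H, F) + 1 no longer applies, and D = -3.
N = -D + H - F  [with D=-3, H=5, F=-1]  = 9
M = 2*H + 6  [with H=5]  = 16
G = M*N  [with M=16, N=9]  = 144
Without intervention: D = max(H, F) + 1  [with H=5, F=-1]  = 6; N = -D + H - F  [with D=6, H=5, F=-1]  = 0; M = 2*H + 6  [with H=5]  = 16; G = M*N  [with M=16, N=0]  = 0.
Change = 144 − 0 = 144.

144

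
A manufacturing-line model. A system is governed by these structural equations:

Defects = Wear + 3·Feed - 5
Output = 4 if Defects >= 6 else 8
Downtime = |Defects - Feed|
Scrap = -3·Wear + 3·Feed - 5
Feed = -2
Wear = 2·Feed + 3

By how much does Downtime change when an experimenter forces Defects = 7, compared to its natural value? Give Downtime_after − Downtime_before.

-1

The intervention breaks the incoming arrows to Defects: Defects = Wear + 3·Feed - 5 no longer applies, and Defects = 7.
Downtime = |Defects - Feed|  [with Defects=7, Feed=-2]  = 9
Without intervention: Wear = 2·Feed + 3  [with Feed=-2]  = -1; Defects = Wear + 3·Feed - 5  [with Wear=-1, Feed=-2]  = -12; Downtime = |Defects - Feed|  [with Defects=-12, Feed=-2]  = 10.
Change = 9 − 10 = -1.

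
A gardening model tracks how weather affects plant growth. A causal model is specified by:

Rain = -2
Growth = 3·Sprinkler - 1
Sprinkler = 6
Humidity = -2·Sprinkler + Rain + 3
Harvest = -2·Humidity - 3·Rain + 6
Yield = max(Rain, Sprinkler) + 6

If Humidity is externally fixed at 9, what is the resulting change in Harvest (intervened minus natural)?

-40

Under do(Humidity=9), the mechanism Humidity = -2·Sprinkler + Rain + 3 is discarded; Humidity is fixed at 9.
Harvest = -2·Humidity - 3·Rain + 6  [with Humidity=9, Rain=-2]  = -6
Without intervention: Humidity = -2·Sprinkler + Rain + 3  [with Sprinkler=6, Rain=-2]  = -11; Harvest = -2·Humidity - 3·Rain + 6  [with Humidity=-11, Rain=-2]  = 34.
Change = -6 − 34 = -40.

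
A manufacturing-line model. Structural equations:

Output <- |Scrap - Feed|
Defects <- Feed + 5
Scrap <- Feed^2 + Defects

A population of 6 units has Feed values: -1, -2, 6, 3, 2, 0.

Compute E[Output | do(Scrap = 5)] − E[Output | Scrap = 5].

do(Scrap=5) breaks Scrap's dependence on Feed. With Scrap=5 fixed, Output across the units is 6, 7, 1, 2, 3, 5, mean 4.
Conditioning on Scrap=5 selects the 2 unit(s) with Feed ∈ {-1, 0}. Their Output values: 6, 5. Mean = 5.5.
Difference = 4 − 5.5 = -1.5.

-1.5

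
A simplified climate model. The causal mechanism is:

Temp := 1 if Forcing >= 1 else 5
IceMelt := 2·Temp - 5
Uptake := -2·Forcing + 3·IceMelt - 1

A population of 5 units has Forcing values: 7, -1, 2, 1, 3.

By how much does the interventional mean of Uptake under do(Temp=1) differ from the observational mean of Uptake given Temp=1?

1.7

Every unit gets Temp=1 under the intervention. Uptake values become -24, -8, -14, -12, -16; E[Uptake|do(Temp=1)] = -14.8.
Conditioning on Temp=1 selects the 4 unit(s) with Forcing ∈ {7, 2, 1, 3}. Their Uptake values: -24, -14, -12, -16. Mean = -16.5.
Difference = -14.8 − (-16.5) = 1.7.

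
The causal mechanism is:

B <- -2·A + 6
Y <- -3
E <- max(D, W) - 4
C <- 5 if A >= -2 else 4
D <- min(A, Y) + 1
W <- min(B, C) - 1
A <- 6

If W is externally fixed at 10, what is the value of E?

6

Intervening sets W = 10 and removes its equation (W <- min(B, C) - 1).
D = min(A, Y) + 1  [with A=6, Y=-3]  = -2
E = max(D, W) - 4  [with D=-2, W=10]  = 6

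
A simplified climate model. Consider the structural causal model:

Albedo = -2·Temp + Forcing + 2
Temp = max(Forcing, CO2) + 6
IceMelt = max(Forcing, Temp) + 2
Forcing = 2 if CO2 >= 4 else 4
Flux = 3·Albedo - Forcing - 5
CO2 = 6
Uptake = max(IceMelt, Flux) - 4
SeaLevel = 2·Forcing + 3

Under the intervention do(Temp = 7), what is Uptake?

5

The intervention breaks the incoming arrows to Temp: Temp = max(Forcing, CO2) + 6 no longer applies, and Temp = 7.
Forcing = 2 if CO2 >= 4 else 4  [with CO2=6]  = 2
IceMelt = max(Forcing, Temp) + 2  [with Forcing=2, Temp=7]  = 9
Albedo = -2·Temp + Forcing + 2  [with Temp=7, Forcing=2]  = -10
Flux = 3·Albedo - Forcing - 5  [with Albedo=-10, Forcing=2]  = -37
Uptake = max(IceMelt, Flux) - 4  [with IceMelt=9, Flux=-37]  = 5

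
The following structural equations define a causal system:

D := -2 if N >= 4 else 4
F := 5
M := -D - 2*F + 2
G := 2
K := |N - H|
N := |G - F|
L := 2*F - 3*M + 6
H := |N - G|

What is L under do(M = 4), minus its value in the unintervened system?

-48

do(M=4) replaces the equation M := -D - 2*F + 2 with the constant M = 4.
L = 2*F - 3*M + 6  [with F=5, M=4]  = 4
Without intervention: N = |G - F|  [with G=2, F=5]  = 3; D = -2 if N >= 4 else 4  [with N=3]  = 4; M = -D - 2*F + 2  [with D=4, F=5]  = -12; L = 2*F - 3*M + 6  [with F=5, M=-12]  = 52.
Change = 4 − 52 = -48.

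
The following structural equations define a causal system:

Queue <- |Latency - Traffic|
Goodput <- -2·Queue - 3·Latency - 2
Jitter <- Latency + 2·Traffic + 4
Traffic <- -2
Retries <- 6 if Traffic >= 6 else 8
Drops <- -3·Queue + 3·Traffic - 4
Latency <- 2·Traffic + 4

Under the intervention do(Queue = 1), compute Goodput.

The intervention breaks the incoming arrows to Queue: Queue <- |Latency - Traffic| no longer applies, and Queue = 1.
Latency = 2·Traffic + 4  [with Traffic=-2]  = 0
Goodput = -2·Queue - 3·Latency - 2  [with Queue=1, Latency=0]  = -4

-4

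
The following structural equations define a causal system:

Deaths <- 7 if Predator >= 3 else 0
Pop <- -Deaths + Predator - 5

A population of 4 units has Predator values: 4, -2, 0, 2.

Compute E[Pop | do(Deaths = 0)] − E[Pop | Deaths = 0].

1

The intervention sets Deaths=0 in all 4 units regardless of Predator. Recomputing Pop per unit gives -1, -7, -5, -3; average -4.
Conditioning on Deaths=0 selects the 3 unit(s) with Predator ∈ {-2, 0, 2}. Their Pop values: -7, -5, -3. Mean = -5.
Difference = -4 − (-5) = 1.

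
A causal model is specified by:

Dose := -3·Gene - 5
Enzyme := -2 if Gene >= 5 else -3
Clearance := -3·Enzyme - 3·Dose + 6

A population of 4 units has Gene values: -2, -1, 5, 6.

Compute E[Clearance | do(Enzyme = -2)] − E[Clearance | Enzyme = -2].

-31.5

do(Enzyme=-2) breaks Enzyme's dependence on Gene. With Enzyme=-2 fixed, Clearance across the units is 9, 18, 72, 81, mean 45.
Conditioning on Enzyme=-2 selects the 2 unit(s) with Gene ∈ {5, 6}. Their Clearance values: 72, 81. Mean = 76.5.
Difference = 45 − 76.5 = -31.5.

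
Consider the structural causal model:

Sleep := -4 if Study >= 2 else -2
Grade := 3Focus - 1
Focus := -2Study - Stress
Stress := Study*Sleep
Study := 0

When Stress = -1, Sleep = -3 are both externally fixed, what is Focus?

1

The joint intervention fixes Stress = -1, Sleep = -3, removing each variable's own equation.
Focus = -2Study - Stress  [with Study=0, Stress=-1]  = 1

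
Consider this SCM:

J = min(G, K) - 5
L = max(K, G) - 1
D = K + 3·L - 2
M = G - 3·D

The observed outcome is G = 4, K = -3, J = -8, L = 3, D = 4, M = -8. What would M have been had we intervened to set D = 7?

-17

The intervention breaks the incoming arrows to D: D = K + 3·L - 2 no longer applies, and D = 7.
M = G - 3·D  [with G=4, D=7]  = -17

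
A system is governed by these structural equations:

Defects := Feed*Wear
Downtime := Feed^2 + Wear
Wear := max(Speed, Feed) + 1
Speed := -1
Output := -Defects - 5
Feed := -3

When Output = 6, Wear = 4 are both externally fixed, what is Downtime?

13

The joint intervention fixes Output = 6, Wear = 4, removing each variable's own equation.
Downtime = Feed^2 + Wear  [with Feed=-3, Wear=4]  = 13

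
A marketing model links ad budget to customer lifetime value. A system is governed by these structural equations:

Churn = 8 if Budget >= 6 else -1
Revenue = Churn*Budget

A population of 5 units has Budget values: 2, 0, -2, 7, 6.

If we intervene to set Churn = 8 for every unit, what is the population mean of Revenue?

do(Churn=8) breaks Churn's dependence on Budget. With Churn=8 fixed, Revenue across the units is 16, 0, -16, 56, 48, mean 20.8.

20.8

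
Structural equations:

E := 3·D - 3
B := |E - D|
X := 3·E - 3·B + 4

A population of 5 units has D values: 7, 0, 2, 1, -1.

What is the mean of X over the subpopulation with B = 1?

Conditioning on B=1 selects the 2 unit(s) with D ∈ {2, 1}. Their X values: 10, 1. Mean = 5.5.

5.5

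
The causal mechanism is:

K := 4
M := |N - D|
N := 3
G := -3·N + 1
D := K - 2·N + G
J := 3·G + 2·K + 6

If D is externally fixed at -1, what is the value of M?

4

Intervening sets D = -1 and removes its equation (D := K - 2·N + G).
M = |N - D|  [with N=3, D=-1]  = 4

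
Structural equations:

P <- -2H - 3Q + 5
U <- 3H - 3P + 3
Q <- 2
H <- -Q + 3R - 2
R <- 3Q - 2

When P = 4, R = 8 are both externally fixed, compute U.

51

The joint intervention fixes P = 4, R = 8, removing each variable's own equation.
H = -Q + 3R - 2  [with Q=2, R=8]  = 20
U = 3H - 3P + 3  [with H=20, P=4]  = 51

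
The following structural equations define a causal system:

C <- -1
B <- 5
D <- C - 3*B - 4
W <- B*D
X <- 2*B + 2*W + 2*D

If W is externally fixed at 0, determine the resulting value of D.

Under do(W=0), the mechanism W <- B*D is discarded; W is fixed at 0.
Since D is not a descendant of the intervened variable, it is unaffected.
D = C - 3*B - 4  [with C=-1, B=5]  = -20

-20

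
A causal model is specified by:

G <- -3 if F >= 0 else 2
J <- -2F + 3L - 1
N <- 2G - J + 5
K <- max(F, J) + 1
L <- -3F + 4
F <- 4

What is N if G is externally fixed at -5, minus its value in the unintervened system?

-4

The intervention breaks the incoming arrows to G: G <- -3 if F >= 0 else 2 no longer applies, and G = -5.
L = -3F + 4  [with F=4]  = -8
J = -2F + 3L - 1  [with F=4, L=-8]  = -33
N = 2G - J + 5  [with G=-5, J=-33]  = 28
Without intervention: L = -3F + 4  [with F=4]  = -8; G = -3 if F >= 0 else 2  [with F=4]  = -3; J = -2F + 3L - 1  [with F=4, L=-8]  = -33; N = 2G - J + 5  [with G=-3, J=-33]  = 32.
Change = 28 − 32 = -4.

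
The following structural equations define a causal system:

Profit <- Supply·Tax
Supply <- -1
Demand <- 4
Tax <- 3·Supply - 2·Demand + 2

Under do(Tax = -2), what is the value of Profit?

2

The intervention breaks the incoming arrows to Tax: Tax <- 3·Supply - 2·Demand + 2 no longer applies, and Tax = -2.
Profit = Supply·Tax  [with Supply=-1, Tax=-2]  = 2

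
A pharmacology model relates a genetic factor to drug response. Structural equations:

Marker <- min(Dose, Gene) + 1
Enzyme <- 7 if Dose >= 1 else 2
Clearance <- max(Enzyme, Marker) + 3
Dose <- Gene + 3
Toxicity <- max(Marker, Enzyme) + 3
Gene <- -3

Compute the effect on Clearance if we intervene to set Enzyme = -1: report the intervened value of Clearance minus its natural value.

-3

The intervention breaks the incoming arrows to Enzyme: Enzyme <- 7 if Dose >= 1 else 2 no longer applies, and Enzyme = -1.
Dose = Gene + 3  [with Gene=-3]  = 0
Marker = min(Dose, Gene) + 1  [with Dose=0, Gene=-3]  = -2
Clearance = max(Enzyme, Marker) + 3  [with Enzyme=-1, Marker=-2]  = 2
Without intervention: Dose = Gene + 3  [with Gene=-3]  = 0; Enzyme = 7 if Dose >= 1 else 2  [with Dose=0]  = 2; Marker = min(Dose, Gene) + 1  [with Dose=0, Gene=-3]  = -2; Clearance = max(Enzyme, Marker) + 3  [with Enzyme=2, Marker=-2]  = 5.
Change = 2 − 5 = -3.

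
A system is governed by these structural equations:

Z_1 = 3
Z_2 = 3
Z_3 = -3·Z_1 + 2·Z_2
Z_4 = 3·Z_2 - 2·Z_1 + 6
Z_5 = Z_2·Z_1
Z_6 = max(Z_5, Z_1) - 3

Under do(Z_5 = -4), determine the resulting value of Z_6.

0

The intervention breaks the incoming arrows to Z_5: Z_5 = Z_2·Z_1 no longer applies, and Z_5 = -4.
Z_6 = max(Z_5, Z_1) - 3  [with Z_5=-4, Z_1=3]  = 0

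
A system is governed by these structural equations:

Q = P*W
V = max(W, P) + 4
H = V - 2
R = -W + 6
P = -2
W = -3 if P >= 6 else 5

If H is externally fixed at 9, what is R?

do(H=9) replaces the equation H = V - 2 with the constant H = 9.
No directed path runs from H to R, so R keeps its natural value.
W = -3 if P >= 6 else 5  [with P=-2]  = 5
R = -W + 6  [with W=5]  = 1

1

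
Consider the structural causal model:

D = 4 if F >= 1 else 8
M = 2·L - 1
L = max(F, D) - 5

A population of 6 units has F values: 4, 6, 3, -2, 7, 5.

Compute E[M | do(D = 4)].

-1

Every unit gets D=4 under the intervention. M values become -3, 1, -3, -3, 3, -1; E[M|do(D=4)] = -1.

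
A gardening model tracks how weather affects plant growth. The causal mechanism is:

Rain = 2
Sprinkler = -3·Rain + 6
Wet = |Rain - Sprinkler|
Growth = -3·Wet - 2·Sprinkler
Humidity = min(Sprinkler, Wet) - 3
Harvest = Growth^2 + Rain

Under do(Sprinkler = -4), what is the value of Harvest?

102

Under do(Sprinkler=-4), the mechanism Sprinkler = -3·Rain + 6 is discarded; Sprinkler is fixed at -4.
Wet = |Rain - Sprinkler|  [with Rain=2, Sprinkler=-4]  = 6
Growth = -3·Wet - 2·Sprinkler  [with Wet=6, Sprinkler=-4]  = -10
Harvest = Growth^2 + Rain  [with Growth=-10, Rain=2]  = 102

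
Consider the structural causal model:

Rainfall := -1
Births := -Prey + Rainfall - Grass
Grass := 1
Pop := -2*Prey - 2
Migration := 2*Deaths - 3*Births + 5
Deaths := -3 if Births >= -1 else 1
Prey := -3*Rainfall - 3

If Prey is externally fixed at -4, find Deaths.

do(Prey=-4) replaces the equation Prey := -3*Rainfall - 3 with the constant Prey = -4.
Births = -Prey + Rainfall - Grass  [with Prey=-4, Rainfall=-1, Grass=1]  = 2
Deaths = -3 if Births >= -1 else 1  [with Births=2]  = -3

-3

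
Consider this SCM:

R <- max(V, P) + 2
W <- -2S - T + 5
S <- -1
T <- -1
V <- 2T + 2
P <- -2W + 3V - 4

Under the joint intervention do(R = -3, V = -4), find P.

-32

Setting R = -3, V = -4 by intervention discards those variables' equations.
W = -2S - T + 5  [with S=-1, T=-1]  = 8
P = -2W + 3V - 4  [with W=8, V=-4]  = -32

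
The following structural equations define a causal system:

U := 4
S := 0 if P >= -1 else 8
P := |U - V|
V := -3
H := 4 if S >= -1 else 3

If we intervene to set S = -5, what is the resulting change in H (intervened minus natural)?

-1

Intervening sets S = -5 and removes its equation (S := 0 if P >= -1 else 8).
H = 4 if S >= -1 else 3  [with S=-5]  = 3
Without intervention: P = |U - V|  [with U=4, V=-3]  = 7; S = 0 if P >= -1 else 8  [with P=7]  = 0; H = 4 if S >= -1 else 3  [with S=0]  = 4.
Change = 3 − 4 = -1.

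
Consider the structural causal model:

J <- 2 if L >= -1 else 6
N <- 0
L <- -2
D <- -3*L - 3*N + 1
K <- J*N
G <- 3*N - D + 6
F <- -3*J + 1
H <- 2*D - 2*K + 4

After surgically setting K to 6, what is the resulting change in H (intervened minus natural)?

do(K=6) replaces the equation K <- J*N with the constant K = 6.
D = -3*L - 3*N + 1  [with L=-2, N=0]  = 7
H = 2*D - 2*K + 4  [with D=7, K=6]  = 6
Without intervention: J = 2 if L >= -1 else 6  [with L=-2]  = 6; D = -3*L - 3*N + 1  [with L=-2, N=0]  = 7; K = J*N  [with J=6, N=0]  = 0; H = 2*D - 2*K + 4  [with D=7, K=0]  = 18.
Change = 6 − 18 = -12.

-12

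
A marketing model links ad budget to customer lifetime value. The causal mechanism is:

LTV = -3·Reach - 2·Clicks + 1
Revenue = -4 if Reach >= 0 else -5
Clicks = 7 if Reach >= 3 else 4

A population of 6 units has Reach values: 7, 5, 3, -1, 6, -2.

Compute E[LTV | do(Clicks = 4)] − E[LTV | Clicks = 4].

The intervention sets Clicks=4 in all 6 units regardless of Reach. Recomputing LTV per unit gives -28, -22, -16, -4, -25, -1; average -16.
Observing Clicks=4 restricts to units where Clicks's equation naturally yields 4: Reach ∈ {-1, -2}. In that subpopulation LTV = -4, -1, mean -2.5.
Difference = -16 − (-2.5) = -13.5.

-13.5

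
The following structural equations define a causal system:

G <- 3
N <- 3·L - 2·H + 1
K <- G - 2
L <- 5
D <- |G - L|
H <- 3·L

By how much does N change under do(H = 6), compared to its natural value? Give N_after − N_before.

18

The intervention breaks the incoming arrows to H: H <- 3·L no longer applies, and H = 6.
N = 3·L - 2·H + 1  [with L=5, H=6]  = 4
Without intervention: H = 3·L  [with L=5]  = 15; N = 3·L - 2·H + 1  [with L=5, H=15]  = -14.
Change = 4 − (-14) = 18.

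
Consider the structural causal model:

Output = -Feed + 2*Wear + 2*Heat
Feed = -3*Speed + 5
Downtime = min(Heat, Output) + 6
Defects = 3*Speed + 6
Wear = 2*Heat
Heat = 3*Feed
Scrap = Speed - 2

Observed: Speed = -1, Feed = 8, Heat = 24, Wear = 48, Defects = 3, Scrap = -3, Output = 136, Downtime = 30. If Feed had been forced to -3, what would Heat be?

-9

The intervention breaks the incoming arrows to Feed: Feed = -3*Speed + 5 no longer applies, and Feed = -3.
Heat = 3*Feed  [with Feed=-3]  = -9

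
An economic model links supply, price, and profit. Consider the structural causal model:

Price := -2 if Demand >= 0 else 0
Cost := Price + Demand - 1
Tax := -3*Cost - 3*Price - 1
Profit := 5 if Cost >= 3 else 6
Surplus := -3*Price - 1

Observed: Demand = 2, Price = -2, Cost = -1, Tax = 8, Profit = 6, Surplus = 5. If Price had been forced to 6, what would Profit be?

5

do(Price=6) replaces the equation Price := -2 if Demand >= 0 else 0 with the constant Price = 6.
Cost = Price + Demand - 1  [with Price=6, Demand=2]  = 7
Profit = 5 if Cost >= 3 else 6  [with Cost=7]  = 5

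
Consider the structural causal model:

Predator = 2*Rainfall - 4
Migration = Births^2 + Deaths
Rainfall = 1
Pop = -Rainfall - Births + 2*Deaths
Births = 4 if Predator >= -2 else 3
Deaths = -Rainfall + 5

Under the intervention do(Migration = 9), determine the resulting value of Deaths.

The intervention breaks the incoming arrows to Migration: Migration = Births^2 + Deaths no longer applies, and Migration = 9.
Since Deaths is not a descendant of the intervened variable, it is unaffected.
Deaths = -Rainfall + 5  [with Rainfall=1]  = 4

4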